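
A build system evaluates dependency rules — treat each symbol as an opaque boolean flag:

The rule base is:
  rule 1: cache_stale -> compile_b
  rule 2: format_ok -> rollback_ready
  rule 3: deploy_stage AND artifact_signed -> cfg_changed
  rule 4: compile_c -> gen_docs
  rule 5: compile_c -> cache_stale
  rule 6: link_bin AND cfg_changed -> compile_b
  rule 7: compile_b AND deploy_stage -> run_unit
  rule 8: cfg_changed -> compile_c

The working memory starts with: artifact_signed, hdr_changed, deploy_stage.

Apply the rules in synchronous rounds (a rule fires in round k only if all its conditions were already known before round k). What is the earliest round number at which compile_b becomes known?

4

[1] rule 3 [deploy_stage AND artifact_signed -> cfg_changed]. ⇒ new: cfg_changed.
[2] rule 8 [cfg_changed -> compile_c]. ⇒ new: compile_c.
[3] rule 4 [compile_c -> gen_docs]; rule 5 [compile_c -> cache_stale]. ⇒ new: gen_docs, cache_stale.
[4] rule 1 [cache_stale -> compile_b]. ⇒ new: compile_b.
compile_b first appears in round 4.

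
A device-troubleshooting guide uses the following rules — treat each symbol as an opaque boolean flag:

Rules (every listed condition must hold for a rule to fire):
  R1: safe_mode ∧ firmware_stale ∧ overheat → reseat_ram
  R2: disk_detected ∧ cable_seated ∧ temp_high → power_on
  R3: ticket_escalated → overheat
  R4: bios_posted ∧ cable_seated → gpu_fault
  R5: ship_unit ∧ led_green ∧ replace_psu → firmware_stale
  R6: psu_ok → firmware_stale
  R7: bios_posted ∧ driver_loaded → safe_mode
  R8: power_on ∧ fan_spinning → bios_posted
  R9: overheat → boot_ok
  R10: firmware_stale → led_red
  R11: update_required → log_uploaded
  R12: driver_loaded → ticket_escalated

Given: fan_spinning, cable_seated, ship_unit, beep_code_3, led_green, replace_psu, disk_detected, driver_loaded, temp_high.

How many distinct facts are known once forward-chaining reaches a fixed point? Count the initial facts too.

19

Round 1 fires R2, R5, R12, giving power_on, firmware_stale, ticket_escalated.
Round 2 fires R3, R8, R10, giving overheat, bios_posted, led_red.
Round 3 fires R4, R7, R9, giving gpu_fault, safe_mode, boot_ok.
Round 4 fires R1, giving reseat_ram.
Closure: {beep_code_3, bios_posted, boot_ok, cable_seated, disk_detected, driver_loaded, fan_spinning, firmware_stale, gpu_fault, led_green, led_red, overheat, power_on, replace_psu, reseat_ram, safe_mode, ship_unit, temp_high, ticket_escalated} — 19 facts.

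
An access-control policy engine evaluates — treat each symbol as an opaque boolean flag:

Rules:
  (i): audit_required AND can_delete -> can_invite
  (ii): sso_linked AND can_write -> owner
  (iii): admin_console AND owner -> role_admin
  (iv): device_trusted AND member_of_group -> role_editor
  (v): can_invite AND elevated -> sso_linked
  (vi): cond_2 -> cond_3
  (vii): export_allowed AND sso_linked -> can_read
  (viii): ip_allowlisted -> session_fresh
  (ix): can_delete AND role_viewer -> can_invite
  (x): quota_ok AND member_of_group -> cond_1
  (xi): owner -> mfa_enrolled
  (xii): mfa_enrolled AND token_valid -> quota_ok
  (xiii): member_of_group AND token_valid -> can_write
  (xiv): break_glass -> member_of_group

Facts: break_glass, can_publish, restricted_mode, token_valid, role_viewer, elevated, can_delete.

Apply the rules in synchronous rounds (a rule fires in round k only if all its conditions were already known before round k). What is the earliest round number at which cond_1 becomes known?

[1] (ix) [can_delete AND role_viewer -> can_invite]; (xiv) [break_glass -> member_of_group]. ⇒ new: can_invite, member_of_group.
[2] (v) [can_invite AND elevated -> sso_linked]; (xiii) [member_of_group AND token_valid -> can_write]. ⇒ new: sso_linked, can_write.
[3] (ii) [sso_linked AND can_write -> owner]. ⇒ new: owner.
[4] (xi) [owner -> mfa_enrolled]. ⇒ new: mfa_enrolled.
[5] (xii) [mfa_enrolled AND token_valid -> quota_ok]. ⇒ new: quota_ok.
[6] (x) [quota_ok AND member_of_group -> cond_1]. ⇒ new: cond_1.
cond_1 first appears in round 6.

6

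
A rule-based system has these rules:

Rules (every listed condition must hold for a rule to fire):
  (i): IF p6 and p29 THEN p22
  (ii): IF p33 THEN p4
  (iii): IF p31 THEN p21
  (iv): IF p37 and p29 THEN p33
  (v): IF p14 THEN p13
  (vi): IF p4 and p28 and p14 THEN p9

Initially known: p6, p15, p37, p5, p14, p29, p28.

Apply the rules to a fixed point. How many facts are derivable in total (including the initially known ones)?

12

[1] (i) [IF p6 and p29 THEN p22]; (iv) [IF p37 and p29 THEN p33]; (v) [IF p14 THEN p13]. ⇒ new: p22, p33, p13.
[2] (ii) [IF p33 THEN p4]. ⇒ new: p4.
[3] (vi) [IF p4 and p28 and p14 THEN p9]. ⇒ new: p9.
Closure: {p13, p14, p15, p22, p28, p29, p33, p37, p4, p5, p6, p9} — 12 facts.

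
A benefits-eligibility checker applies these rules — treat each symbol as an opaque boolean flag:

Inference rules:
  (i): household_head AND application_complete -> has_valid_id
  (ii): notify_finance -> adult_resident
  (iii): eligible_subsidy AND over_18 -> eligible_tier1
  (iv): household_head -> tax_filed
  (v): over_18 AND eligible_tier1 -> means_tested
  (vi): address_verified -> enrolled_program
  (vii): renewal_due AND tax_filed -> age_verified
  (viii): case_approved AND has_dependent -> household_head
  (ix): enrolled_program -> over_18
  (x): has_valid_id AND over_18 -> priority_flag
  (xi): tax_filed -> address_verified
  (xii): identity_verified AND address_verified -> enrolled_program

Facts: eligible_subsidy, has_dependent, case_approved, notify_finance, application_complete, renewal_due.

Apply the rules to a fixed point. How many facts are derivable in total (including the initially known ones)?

Round 1: (ii) [notify_finance -> adult_resident]; (viii) [case_approved AND has_dependent -> household_head]. Adds adult_resident, household_head.
Round 2: (i) [household_head AND application_complete -> has_valid_id]; (iv) [household_head -> tax_filed]. Adds has_valid_id, tax_filed.
Round 3: (vii) [renewal_due AND tax_filed -> age_verified]; (xi) [tax_filed -> address_verified]. Adds age_verified, address_verified.
Round 4: (vi) [address_verified -> enrolled_program]. Adds enrolled_program.
Round 5: (ix) [enrolled_program -> over_18]. Adds over_18.
Round 6: (iii) [eligible_subsidy AND over_18 -> eligible_tier1]; (x) [has_valid_id AND over_18 -> priority_flag]. Adds eligible_tier1, priority_flag.
Round 7: (v) [over_18 AND eligible_tier1 -> means_tested]. Adds means_tested.
Closure: {address_verified, adult_resident, age_verified, application_complete, case_approved, eligible_subsidy, eligible_tier1, enrolled_program, has_dependent, has_valid_id, household_head, means_tested, notify_finance, over_18, priority_flag, renewal_due, tax_filed} — 17 facts.

17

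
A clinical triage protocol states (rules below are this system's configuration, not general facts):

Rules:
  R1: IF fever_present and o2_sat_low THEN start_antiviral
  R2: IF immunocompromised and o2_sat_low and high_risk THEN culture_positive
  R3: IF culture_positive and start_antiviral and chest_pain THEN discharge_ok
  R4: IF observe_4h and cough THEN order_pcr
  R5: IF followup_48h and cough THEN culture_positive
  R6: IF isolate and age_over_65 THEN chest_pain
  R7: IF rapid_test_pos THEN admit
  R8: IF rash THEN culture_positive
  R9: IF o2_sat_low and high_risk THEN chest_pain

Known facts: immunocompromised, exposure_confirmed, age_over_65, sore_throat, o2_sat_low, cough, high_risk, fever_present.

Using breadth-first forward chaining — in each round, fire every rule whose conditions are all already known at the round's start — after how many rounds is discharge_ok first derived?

Round 1: R1 [IF fever_present and o2_sat_low THEN start_antiviral]; R2 [IF immunocompromised and o2_sat_low and high_risk THEN culture_positive]; R9 [IF o2_sat_low and high_risk THEN chest_pain]. New: start_antiviral, culture_positive, chest_pain.
Round 2: R3 [IF culture_positive and start_antiviral and chest_pain THEN discharge_ok]. New: discharge_ok.
discharge_ok first appears in round 2.

2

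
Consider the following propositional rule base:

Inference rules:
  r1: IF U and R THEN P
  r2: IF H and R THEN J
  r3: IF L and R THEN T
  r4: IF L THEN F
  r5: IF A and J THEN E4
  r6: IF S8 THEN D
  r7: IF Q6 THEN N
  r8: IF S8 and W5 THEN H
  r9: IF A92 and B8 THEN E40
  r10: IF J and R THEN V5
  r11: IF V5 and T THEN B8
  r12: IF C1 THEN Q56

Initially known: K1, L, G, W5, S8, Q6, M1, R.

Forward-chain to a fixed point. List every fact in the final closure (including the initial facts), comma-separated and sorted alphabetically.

[1] r3 [IF L and R THEN T]; r4 [IF L THEN F]; r6 [IF S8 THEN D]; r7 [IF Q6 THEN N]; r8 [IF S8 and W5 THEN H]. ⇒ new: T, F, D, N, H.
[2] r2 [IF H and R THEN J]. ⇒ new: J.
[3] r10 [IF J and R THEN V5]. ⇒ new: V5.
[4] r11 [IF V5 and T THEN B8]. ⇒ new: B8.

B8, D, F, G, H, J, K1, L, M1, N, Q6, R, S8, T, V5, W5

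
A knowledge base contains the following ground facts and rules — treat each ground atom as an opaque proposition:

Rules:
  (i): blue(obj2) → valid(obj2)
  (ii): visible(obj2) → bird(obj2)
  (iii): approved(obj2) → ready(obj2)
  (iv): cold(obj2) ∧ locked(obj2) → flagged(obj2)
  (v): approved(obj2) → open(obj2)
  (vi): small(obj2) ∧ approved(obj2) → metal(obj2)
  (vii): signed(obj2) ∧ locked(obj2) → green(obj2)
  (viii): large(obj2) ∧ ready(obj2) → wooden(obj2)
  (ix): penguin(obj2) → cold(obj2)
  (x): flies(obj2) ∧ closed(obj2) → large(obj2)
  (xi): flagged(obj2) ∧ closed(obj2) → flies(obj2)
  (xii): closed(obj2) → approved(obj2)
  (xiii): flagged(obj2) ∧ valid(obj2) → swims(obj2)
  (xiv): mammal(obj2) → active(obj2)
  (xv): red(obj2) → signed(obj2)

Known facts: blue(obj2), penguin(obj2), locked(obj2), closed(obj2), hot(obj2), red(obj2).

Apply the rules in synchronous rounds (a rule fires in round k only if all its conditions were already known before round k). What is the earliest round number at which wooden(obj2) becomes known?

Round 1: (i) [blue(obj2) → valid(obj2)]; (ix) [penguin(obj2) → cold(obj2)]; (xii) [closed(obj2) → approved(obj2)]; (xv) [red(obj2) → signed(obj2)]. Adds valid(obj2), cold(obj2), approved(obj2), signed(obj2).
Round 2: (iii) [approved(obj2) → ready(obj2)]; (iv) [cold(obj2) ∧ locked(obj2) → flagged(obj2)]; (v) [approved(obj2) → open(obj2)]; (vii) [signed(obj2) ∧ locked(obj2) → green(obj2)]. Adds ready(obj2), flagged(obj2), open(obj2), green(obj2).
Round 3: (xi) [flagged(obj2) ∧ closed(obj2) → flies(obj2)]; (xiii) [flagged(obj2) ∧ valid(obj2) → swims(obj2)]. Adds flies(obj2), swims(obj2).
Round 4: (x) [flies(obj2) ∧ closed(obj2) → large(obj2)]. Adds large(obj2).
Round 5: (viii) [large(obj2) ∧ ready(obj2) → wooden(obj2)]. Adds wooden(obj2).
wooden(obj2) first appears in round 5.

5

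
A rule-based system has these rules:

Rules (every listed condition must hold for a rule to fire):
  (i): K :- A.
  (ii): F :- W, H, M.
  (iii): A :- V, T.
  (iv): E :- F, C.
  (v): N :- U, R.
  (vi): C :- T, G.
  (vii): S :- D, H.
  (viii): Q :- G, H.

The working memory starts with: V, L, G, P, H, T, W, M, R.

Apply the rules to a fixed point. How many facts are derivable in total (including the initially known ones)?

15

Round 1 — (ii), (iii), (vi), (viii), derive F, A, C, Q.
Round 2 — (i), (iv), derive K, E.
Closure: {A, C, E, F, G, H, K, L, M, P, Q, R, T, V, W} — 15 facts.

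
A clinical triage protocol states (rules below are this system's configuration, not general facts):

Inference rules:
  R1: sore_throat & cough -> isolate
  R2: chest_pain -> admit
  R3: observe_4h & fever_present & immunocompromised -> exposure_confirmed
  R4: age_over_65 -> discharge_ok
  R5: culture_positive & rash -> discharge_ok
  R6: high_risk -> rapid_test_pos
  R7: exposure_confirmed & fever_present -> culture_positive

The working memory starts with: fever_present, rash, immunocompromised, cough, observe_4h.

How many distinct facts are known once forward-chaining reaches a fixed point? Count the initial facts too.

8

Round 1: R3 [observe_4h & fever_present & immunocompromised -> exposure_confirmed]. New: exposure_confirmed.
Round 2: R7 [exposure_confirmed & fever_present -> culture_positive]. New: culture_positive.
Round 3: R5 [culture_positive & rash -> discharge_ok]. New: discharge_ok.
Closure: {cough, culture_positive, discharge_ok, exposure_confirmed, fever_present, immunocompromised, observe_4h, rash} — 8 facts.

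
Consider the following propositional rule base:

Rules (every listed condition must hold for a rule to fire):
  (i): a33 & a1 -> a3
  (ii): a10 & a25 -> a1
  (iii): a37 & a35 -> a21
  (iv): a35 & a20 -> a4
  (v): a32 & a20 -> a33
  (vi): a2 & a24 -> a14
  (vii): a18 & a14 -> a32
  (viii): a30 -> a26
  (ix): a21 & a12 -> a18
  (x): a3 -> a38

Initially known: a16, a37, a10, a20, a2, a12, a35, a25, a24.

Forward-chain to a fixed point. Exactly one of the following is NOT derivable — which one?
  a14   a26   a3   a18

a26

Round 1 — (ii), (iii), (iv), (vi), derive a1, a21, a4, a14.
Round 2 — (ix), derive a18.
Round 3 — (vii), derive a32.
Round 4 — (v), derive a33.
Round 5 — (i), derive a3.
Round 6 — (x), derive a38.
Derived: a14 (round 1), a3 (round 5), a18 (round 2). a26 never appears in any round.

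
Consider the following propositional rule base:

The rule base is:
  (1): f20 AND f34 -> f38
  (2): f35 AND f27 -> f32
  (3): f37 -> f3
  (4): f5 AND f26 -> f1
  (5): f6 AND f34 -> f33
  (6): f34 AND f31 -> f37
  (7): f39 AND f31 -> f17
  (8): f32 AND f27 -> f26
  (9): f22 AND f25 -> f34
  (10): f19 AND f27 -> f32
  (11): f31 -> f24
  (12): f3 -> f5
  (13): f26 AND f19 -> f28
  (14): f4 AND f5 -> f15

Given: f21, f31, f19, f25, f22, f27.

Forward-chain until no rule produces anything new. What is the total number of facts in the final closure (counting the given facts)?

Round 1: (9) [f22 AND f25 -> f34]; (10) [f19 AND f27 -> f32]; (11) [f31 -> f24]. New: f34, f32, f24.
Round 2: (6) [f34 AND f31 -> f37]; (8) [f32 AND f27 -> f26]. New: f37, f26.
Round 3: (3) [f37 -> f3]; (13) [f26 AND f19 -> f28]. New: f3, f28.
Round 4: (12) [f3 -> f5]. New: f5.
Round 5: (4) [f5 AND f26 -> f1]. New: f1.
Closure: {f1, f19, f21, f22, f24, f25, f26, f27, f28, f3, f31, f32, f34, f37, f5} — 15 facts.

15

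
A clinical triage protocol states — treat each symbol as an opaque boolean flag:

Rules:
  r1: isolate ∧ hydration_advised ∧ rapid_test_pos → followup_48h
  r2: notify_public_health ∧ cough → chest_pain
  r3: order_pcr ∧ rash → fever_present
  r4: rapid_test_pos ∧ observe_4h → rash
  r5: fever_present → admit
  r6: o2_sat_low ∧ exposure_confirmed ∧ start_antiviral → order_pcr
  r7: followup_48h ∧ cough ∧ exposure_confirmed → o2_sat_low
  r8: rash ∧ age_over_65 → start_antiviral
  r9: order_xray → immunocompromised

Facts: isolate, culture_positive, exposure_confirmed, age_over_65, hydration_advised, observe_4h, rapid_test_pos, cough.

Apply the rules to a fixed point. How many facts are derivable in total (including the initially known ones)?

[1] r1 [isolate ∧ hydration_advised ∧ rapid_test_pos → followup_48h]; r4 [rapid_test_pos ∧ observe_4h → rash]. ⇒ new: followup_48h, rash.
[2] r7 [followup_48h ∧ cough ∧ exposure_confirmed → o2_sat_low]; r8 [rash ∧ age_over_65 → start_antiviral]. ⇒ new: o2_sat_low, start_antiviral.
[3] r6 [o2_sat_low ∧ exposure_confirmed ∧ start_antiviral → order_pcr]. ⇒ new: order_pcr.
[4] r3 [order_pcr ∧ rash → fever_present]. ⇒ new: fever_present.
[5] r5 [fever_present → admit]. ⇒ new: admit.
Closure: {admit, age_over_65, cough, culture_positive, exposure_confirmed, fever_present, followup_48h, hydration_advised, isolate, o2_sat_low, observe_4h, order_pcr, rapid_test_pos, rash, start_antiviral} — 15 facts.

15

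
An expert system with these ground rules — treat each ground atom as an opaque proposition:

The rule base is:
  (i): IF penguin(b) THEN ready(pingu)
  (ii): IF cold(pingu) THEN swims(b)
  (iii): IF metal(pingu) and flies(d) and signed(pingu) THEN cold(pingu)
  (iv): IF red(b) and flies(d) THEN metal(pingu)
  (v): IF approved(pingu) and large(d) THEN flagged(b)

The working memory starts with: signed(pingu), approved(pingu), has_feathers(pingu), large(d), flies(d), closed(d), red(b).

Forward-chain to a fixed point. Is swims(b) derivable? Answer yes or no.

Round 1: (iv) [IF red(b) and flies(d) THEN metal(pingu)]; (v) [IF approved(pingu) and large(d) THEN flagged(b)]. New: metal(pingu), flagged(b).
Round 2: (iii) [IF metal(pingu) and flies(d) and signed(pingu) THEN cold(pingu)]. New: cold(pingu).
Round 3: (ii) [IF cold(pingu) THEN swims(b)]. New: swims(b).
swims(b) appears in round 3, so it is derivable.

yes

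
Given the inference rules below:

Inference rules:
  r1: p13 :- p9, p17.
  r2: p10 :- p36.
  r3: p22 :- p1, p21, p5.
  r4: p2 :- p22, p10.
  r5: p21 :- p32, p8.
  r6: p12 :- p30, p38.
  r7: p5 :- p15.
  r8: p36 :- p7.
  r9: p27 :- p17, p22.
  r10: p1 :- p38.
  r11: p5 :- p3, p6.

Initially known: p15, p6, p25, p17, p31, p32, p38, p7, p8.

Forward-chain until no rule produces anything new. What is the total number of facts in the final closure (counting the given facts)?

17

[1] r5 [p21 :- p32, p8.]; r7 [p5 :- p15.]; r8 [p36 :- p7.]; r10 [p1 :- p38.]. ⇒ new: p21, p5, p36, p1.
[2] r2 [p10 :- p36.]; r3 [p22 :- p1, p21, p5.]. ⇒ new: p10, p22.
[3] r4 [p2 :- p22, p10.]; r9 [p27 :- p17, p22.]. ⇒ new: p2, p27.
Closure: {p1, p10, p15, p17, p2, p21, p22, p25, p27, p31, p32, p36, p38, p5, p6, p7, p8} — 17 facts.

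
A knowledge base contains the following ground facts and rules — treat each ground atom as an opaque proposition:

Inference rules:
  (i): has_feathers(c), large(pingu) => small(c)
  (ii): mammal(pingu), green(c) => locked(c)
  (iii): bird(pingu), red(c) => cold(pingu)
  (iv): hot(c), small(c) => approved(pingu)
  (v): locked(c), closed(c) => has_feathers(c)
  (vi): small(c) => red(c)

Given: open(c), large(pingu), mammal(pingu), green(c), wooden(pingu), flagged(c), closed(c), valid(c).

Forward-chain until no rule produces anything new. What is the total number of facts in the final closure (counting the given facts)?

Round 1: (ii) [mammal(pingu), green(c) => locked(c)]. Adds locked(c).
Round 2: (v) [locked(c), closed(c) => has_feathers(c)]. Adds has_feathers(c).
Round 3: (i) [has_feathers(c), large(pingu) => small(c)]. Adds small(c).
Round 4: (vi) [small(c) => red(c)]. Adds red(c).
Closure: {closed(c), flagged(c), green(c), has_feathers(c), large(pingu), locked(c), mammal(pingu), open(c), red(c), small(c), valid(c), wooden(pingu)} — 12 facts.

12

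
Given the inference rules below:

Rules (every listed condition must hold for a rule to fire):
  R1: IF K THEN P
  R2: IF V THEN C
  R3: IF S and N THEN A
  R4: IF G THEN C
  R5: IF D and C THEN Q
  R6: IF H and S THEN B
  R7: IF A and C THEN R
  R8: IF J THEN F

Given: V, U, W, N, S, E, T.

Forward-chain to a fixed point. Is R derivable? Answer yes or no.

Round 1 — R2, R3, derive C, A.
Round 2 — R7, derive R.
R appears in round 2, so it is derivable.

yes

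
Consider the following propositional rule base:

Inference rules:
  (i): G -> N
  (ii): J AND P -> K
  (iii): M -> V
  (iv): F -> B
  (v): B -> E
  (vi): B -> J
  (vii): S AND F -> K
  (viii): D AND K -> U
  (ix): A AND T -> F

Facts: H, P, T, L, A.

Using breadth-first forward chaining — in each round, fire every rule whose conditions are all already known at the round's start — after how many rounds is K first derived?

Round 1: (ix) [A AND T -> F]. Adds F.
Round 2: (iv) [F -> B]. Adds B.
Round 3: (v) [B -> E]; (vi) [B -> J]. Adds E, J.
Round 4: (ii) [J AND P -> K]. Adds K.
K first appears in round 4.

4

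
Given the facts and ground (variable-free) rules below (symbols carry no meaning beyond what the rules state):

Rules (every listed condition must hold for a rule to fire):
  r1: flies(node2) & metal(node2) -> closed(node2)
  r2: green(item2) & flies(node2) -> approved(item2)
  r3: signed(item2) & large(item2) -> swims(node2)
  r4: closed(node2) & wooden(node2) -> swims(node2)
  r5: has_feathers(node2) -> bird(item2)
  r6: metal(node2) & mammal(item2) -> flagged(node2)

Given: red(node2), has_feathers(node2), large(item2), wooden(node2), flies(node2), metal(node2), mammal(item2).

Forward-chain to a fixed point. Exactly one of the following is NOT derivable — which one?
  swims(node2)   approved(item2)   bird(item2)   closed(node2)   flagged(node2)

Round 1: r1 [flies(node2) & metal(node2) -> closed(node2)]; r5 [has_feathers(node2) -> bird(item2)]; r6 [metal(node2) & mammal(item2) -> flagged(node2)]. Adds closed(node2), bird(item2), flagged(node2).
Round 2: r4 [closed(node2) & wooden(node2) -> swims(node2)]. Adds swims(node2).
Derived: bird(item2) (round 1), flagged(node2) (round 1), closed(node2) (round 1), swims(node2) (round 2). approved(item2) never appears in any round.

approved(item2)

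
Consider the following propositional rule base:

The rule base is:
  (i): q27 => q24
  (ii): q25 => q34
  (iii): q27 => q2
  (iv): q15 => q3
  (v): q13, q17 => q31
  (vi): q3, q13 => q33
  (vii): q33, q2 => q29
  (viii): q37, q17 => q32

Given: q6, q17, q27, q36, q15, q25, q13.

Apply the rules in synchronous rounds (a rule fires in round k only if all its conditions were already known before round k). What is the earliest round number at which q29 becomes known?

[1] (i) [q27 => q24]; (ii) [q25 => q34]; (iii) [q27 => q2]; (iv) [q15 => q3]; (v) [q13, q17 => q31]. ⇒ new: q24, q34, q2, q3, q31.
[2] (vi) [q3, q13 => q33]. ⇒ new: q33.
[3] (vii) [q33, q2 => q29]. ⇒ new: q29.
q29 first appears in round 3.

3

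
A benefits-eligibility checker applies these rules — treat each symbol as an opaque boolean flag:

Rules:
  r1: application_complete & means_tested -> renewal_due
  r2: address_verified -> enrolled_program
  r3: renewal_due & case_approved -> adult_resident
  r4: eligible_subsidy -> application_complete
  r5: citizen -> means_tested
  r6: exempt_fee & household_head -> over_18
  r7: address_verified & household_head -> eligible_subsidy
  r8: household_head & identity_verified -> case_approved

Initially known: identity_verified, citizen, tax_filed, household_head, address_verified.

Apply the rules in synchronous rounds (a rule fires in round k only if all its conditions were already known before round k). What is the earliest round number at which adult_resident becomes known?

[1] r2 [address_verified -> enrolled_program]; r5 [citizen -> means_tested]; r7 [address_verified & household_head -> eligible_subsidy]; r8 [household_head & identity_verified -> case_approved]. ⇒ new: enrolled_program, means_tested, eligible_subsidy, case_approved.
[2] r4 [eligible_subsidy -> application_complete]. ⇒ new: application_complete.
[3] r1 [application_complete & means_tested -> renewal_due]. ⇒ new: renewal_due.
[4] r3 [renewal_due & case_approved -> adult_resident]. ⇒ new: adult_resident.
adult_resident first appears in round 4.

4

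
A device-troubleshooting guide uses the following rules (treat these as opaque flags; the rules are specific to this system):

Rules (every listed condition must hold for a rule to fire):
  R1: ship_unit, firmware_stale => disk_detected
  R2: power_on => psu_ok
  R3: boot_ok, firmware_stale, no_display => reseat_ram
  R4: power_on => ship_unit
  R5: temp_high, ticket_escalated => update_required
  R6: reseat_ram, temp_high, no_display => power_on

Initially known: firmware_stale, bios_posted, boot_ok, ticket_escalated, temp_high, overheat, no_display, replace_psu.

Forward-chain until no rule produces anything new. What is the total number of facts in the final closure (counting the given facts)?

14

Round 1: R3 [boot_ok, firmware_stale, no_display => reseat_ram]; R5 [temp_high, ticket_escalated => update_required]. Adds reseat_ram, update_required.
Round 2: R6 [reseat_ram, temp_high, no_display => power_on]. Adds power_on.
Round 3: R2 [power_on => psu_ok]; R4 [power_on => ship_unit]. Adds psu_ok, ship_unit.
Round 4: R1 [ship_unit, firmware_stale => disk_detected]. Adds disk_detected.
Closure: {bios_posted, boot_ok, disk_detected, firmware_stale, no_display, overheat, power_on, psu_ok, replace_psu, reseat_ram, ship_unit, temp_high, ticket_escalated, update_required} — 14 facts.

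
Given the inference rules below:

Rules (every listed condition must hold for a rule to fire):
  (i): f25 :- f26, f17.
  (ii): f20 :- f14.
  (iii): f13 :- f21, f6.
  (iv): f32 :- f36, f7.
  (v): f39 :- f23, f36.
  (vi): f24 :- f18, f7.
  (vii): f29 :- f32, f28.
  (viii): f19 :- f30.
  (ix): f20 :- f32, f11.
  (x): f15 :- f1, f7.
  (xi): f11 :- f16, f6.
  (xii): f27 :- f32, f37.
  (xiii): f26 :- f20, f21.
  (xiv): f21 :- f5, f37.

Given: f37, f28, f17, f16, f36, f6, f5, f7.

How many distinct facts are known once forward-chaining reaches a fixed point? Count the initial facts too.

17

Round 1 — (iv), (xi), (xiv), derive f32, f11, f21.
Round 2 — (iii), (vii), (ix), (xii), derive f13, f29, f20, f27.
Round 3 — (xiii), derive f26.
Round 4 — (i), derive f25.
Closure: {f11, f13, f16, f17, f20, f21, f25, f26, f27, f28, f29, f32, f36, f37, f5, f6, f7} — 17 facts.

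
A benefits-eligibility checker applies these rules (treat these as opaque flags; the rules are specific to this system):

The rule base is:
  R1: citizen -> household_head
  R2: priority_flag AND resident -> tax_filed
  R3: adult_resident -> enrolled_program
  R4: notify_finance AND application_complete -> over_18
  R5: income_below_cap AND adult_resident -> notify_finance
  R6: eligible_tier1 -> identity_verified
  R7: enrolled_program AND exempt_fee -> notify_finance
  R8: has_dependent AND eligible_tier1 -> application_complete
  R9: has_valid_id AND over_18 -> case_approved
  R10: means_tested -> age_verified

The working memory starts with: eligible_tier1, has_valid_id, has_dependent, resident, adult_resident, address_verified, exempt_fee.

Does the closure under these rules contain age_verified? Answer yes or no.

Round 1: R3 [adult_resident -> enrolled_program]; R6 [eligible_tier1 -> identity_verified]; R8 [has_dependent AND eligible_tier1 -> application_complete]. New: enrolled_program, identity_verified, application_complete.
Round 2: R7 [enrolled_program AND exempt_fee -> notify_finance]. New: notify_finance.
Round 3: R4 [notify_finance AND application_complete -> over_18]. New: over_18.
Round 4: R9 [has_valid_id AND over_18 -> case_approved]. New: case_approved.
Fixed point reached. age_verified is concluded only by R10; R10 needs means_tested (never derived).

no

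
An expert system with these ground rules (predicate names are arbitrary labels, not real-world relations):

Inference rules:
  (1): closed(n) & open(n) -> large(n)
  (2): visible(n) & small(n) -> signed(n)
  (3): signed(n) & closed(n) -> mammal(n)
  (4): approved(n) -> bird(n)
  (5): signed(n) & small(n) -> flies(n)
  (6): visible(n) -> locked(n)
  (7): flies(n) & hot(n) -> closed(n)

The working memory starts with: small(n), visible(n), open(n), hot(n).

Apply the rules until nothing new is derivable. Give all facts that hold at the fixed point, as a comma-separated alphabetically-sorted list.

closed(n), flies(n), hot(n), large(n), locked(n), mammal(n), open(n), signed(n), small(n), visible(n)

[1] (2) [visible(n) & small(n) -> signed(n)]; (6) [visible(n) -> locked(n)]. ⇒ new: signed(n), locked(n).
[2] (5) [signed(n) & small(n) -> flies(n)]. ⇒ new: flies(n).
[3] (7) [flies(n) & hot(n) -> closed(n)]. ⇒ new: closed(n).
[4] (1) [closed(n) & open(n) -> large(n)]; (3) [signed(n) & closed(n) -> mammal(n)]. ⇒ new: large(n), mammal(n).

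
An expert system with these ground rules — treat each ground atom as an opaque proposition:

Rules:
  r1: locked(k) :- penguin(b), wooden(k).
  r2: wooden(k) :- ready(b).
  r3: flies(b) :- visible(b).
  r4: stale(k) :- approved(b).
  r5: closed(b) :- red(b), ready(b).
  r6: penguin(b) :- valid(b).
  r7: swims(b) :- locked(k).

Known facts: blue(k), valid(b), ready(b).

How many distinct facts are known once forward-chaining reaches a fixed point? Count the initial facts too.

7

Round 1: r2 [wooden(k) :- ready(b).]; r6 [penguin(b) :- valid(b).]. New: wooden(k), penguin(b).
Round 2: r1 [locked(k) :- penguin(b), wooden(k).]. New: locked(k).
Round 3: r7 [swims(b) :- locked(k).]. New: swims(b).
Closure: {blue(k), locked(k), penguin(b), ready(b), swims(b), valid(b), wooden(k)} — 7 facts.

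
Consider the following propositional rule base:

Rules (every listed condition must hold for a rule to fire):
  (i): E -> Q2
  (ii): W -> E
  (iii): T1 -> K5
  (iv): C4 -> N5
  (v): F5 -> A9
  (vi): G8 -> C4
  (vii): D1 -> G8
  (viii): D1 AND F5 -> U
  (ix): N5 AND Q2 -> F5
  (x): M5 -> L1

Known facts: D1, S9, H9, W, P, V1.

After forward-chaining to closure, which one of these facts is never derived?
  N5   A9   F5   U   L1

L1

[1] (ii) [W -> E]; (vii) [D1 -> G8]. ⇒ new: E, G8.
[2] (i) [E -> Q2]; (vi) [G8 -> C4]. ⇒ new: Q2, C4.
[3] (iv) [C4 -> N5]. ⇒ new: N5.
[4] (ix) [N5 AND Q2 -> F5]. ⇒ new: F5.
[5] (v) [F5 -> A9]; (viii) [D1 AND F5 -> U]. ⇒ new: A9, U.
Derived: F5 (round 4), N5 (round 3), U (round 5), A9 (round 5). L1 never appears in any round.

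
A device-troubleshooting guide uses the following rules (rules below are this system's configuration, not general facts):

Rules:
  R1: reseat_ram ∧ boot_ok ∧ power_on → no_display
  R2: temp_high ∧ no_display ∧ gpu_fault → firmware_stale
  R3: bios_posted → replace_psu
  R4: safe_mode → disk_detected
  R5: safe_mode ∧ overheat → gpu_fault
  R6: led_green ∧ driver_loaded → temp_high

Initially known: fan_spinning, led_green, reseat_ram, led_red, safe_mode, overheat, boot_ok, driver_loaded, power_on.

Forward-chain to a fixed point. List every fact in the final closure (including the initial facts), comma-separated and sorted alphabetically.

Round 1 — R1, R4, R5, R6, derive no_display, disk_detected, gpu_fault, temp_high.
Round 2 — R2, derive firmware_stale.

boot_ok, disk_detected, driver_loaded, fan_spinning, firmware_stale, gpu_fault, led_green, led_red, no_display, overheat, power_on, reseat_ram, safe_mode, temp_high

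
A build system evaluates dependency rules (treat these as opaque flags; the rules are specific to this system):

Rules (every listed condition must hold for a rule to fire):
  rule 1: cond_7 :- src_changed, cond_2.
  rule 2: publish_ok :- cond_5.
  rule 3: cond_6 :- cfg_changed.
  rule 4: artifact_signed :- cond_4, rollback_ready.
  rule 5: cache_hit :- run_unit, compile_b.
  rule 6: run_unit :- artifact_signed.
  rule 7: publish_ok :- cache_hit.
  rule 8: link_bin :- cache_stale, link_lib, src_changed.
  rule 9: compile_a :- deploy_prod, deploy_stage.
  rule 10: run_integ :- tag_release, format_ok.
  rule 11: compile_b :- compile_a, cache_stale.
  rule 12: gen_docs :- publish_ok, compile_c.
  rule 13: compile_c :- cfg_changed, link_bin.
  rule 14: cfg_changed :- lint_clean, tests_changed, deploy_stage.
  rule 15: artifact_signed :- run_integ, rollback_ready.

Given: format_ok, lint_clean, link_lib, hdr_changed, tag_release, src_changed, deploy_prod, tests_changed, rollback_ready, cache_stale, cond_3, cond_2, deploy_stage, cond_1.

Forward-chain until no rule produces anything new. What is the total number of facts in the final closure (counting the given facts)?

[1] rule 1 [cond_7 :- src_changed, cond_2.]; rule 8 [link_bin :- cache_stale, link_lib, src_changed.]; rule 9 [compile_a :- deploy_prod, deploy_stage.]; rule 10 [run_integ :- tag_release, format_ok.]; rule 14 [cfg_changed :- lint_clean, tests_changed, deploy_stage.]. ⇒ new: cond_7, link_bin, compile_a, run_integ, cfg_changed.
[2] rule 3 [cond_6 :- cfg_changed.]; rule 11 [compile_b :- compile_a, cache_stale.]; rule 13 [compile_c :- cfg_changed, link_bin.]; rule 15 [artifact_signed :- run_integ, rollback_ready.]. ⇒ new: cond_6, compile_b, compile_c, artifact_signed.
[3] rule 6 [run_unit :- artifact_signed.]. ⇒ new: run_unit.
[4] rule 5 [cache_hit :- run_unit, compile_b.]. ⇒ new: cache_hit.
[5] rule 7 [publish_ok :- cache_hit.]. ⇒ new: publish_ok.
[6] rule 12 [gen_docs :- publish_ok, compile_c.]. ⇒ new: gen_docs.
Closure: {artifact_signed, cache_hit, cache_stale, cfg_changed, compile_a, compile_b, compile_c, cond_1, cond_2, cond_3, cond_6, cond_7, deploy_prod, deploy_stage, format_ok, gen_docs, hdr_changed, link_bin, link_lib, lint_clean, publish_ok, rollback_ready, run_integ, run_unit, src_changed, tag_release, tests_changed} — 27 facts.

27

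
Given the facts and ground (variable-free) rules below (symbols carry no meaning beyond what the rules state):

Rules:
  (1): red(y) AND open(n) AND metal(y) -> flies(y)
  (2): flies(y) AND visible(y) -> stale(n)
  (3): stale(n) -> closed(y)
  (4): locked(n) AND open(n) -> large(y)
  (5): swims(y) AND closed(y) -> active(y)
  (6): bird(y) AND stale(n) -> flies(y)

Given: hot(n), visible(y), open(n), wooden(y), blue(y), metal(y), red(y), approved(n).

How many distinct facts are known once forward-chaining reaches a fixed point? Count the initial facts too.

11

Round 1 — (1), derive flies(y).
Round 2 — (2), derive stale(n).
Round 3 — (3), derive closed(y).
Closure: {approved(n), blue(y), closed(y), flies(y), hot(n), metal(y), open(n), red(y), stale(n), visible(y), wooden(y)} — 11 facts.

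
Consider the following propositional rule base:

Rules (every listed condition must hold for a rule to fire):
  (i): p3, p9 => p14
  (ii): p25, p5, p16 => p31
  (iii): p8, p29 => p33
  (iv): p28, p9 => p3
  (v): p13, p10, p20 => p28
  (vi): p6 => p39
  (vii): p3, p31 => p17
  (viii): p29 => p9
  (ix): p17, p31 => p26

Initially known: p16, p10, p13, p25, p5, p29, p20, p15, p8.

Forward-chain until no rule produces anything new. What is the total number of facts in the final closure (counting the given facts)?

17

Round 1: (ii) [p25, p5, p16 => p31]; (iii) [p8, p29 => p33]; (v) [p13, p10, p20 => p28]; (viii) [p29 => p9]. New: p31, p33, p28, p9.
Round 2: (iv) [p28, p9 => p3]. New: p3.
Round 3: (i) [p3, p9 => p14]; (vii) [p3, p31 => p17]. New: p14, p17.
Round 4: (ix) [p17, p31 => p26]. New: p26.
Closure: {p10, p13, p14, p15, p16, p17, p20, p25, p26, p28, p29, p3, p31, p33, p5, p8, p9} — 17 facts.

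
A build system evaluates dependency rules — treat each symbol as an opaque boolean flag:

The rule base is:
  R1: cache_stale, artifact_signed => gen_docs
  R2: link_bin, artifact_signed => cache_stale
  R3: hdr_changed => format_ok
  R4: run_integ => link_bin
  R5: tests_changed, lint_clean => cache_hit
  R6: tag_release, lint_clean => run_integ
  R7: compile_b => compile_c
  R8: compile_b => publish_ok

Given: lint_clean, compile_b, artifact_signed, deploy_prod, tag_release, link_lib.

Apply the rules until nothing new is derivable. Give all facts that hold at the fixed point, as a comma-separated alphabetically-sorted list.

Round 1 fires R6, R7, R8, giving run_integ, compile_c, publish_ok.
Round 2 fires R4, giving link_bin.
Round 3 fires R2, giving cache_stale.
Round 4 fires R1, giving gen_docs.

artifact_signed, cache_stale, compile_b, compile_c, deploy_prod, gen_docs, link_bin, link_lib, lint_clean, publish_ok, run_integ, tag_release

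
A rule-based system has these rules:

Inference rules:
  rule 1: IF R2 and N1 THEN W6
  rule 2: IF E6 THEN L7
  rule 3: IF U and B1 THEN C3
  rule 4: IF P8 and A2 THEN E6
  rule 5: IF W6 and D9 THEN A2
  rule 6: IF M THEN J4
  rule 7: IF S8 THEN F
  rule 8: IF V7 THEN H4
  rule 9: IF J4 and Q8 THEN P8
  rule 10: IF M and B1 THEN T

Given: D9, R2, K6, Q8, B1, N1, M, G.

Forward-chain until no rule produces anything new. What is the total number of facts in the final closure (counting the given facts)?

Round 1 — rule 1, rule 6, rule 10, derive W6, J4, T.
Round 2 — rule 5, rule 9, derive A2, P8.
Round 3 — rule 4, derive E6.
Round 4 — rule 2, derive L7.
Closure: {A2, B1, D9, E6, G, J4, K6, L7, M, N1, P8, Q8, R2, T, W6} — 15 facts.

15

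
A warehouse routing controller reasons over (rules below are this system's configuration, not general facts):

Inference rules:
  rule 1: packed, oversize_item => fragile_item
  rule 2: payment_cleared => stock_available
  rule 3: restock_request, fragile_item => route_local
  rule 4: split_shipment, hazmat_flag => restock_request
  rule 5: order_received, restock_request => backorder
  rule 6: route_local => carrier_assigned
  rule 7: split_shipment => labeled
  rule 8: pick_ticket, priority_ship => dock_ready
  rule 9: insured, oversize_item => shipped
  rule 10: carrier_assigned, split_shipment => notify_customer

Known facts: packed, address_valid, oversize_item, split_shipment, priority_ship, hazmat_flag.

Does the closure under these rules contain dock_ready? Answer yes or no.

no

[1] rule 1 [packed, oversize_item => fragile_item]; rule 4 [split_shipment, hazmat_flag => restock_request]; rule 7 [split_shipment => labeled]. ⇒ new: fragile_item, restock_request, labeled.
[2] rule 3 [restock_request, fragile_item => route_local]. ⇒ new: route_local.
[3] rule 6 [route_local => carrier_assigned]. ⇒ new: carrier_assigned.
[4] rule 10 [carrier_assigned, split_shipment => notify_customer]. ⇒ new: notify_customer.
Fixed point reached. dock_ready is concluded only by rule 8; rule 8 needs pick_ticket (never derived).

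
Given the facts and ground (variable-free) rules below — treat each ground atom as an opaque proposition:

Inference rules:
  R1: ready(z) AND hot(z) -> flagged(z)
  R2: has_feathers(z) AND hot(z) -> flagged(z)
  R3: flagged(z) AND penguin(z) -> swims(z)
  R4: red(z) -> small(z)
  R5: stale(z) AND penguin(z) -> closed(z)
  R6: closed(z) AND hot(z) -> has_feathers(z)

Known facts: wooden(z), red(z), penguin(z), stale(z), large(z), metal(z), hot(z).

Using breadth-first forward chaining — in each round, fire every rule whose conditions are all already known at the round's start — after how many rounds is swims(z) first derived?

4

[1] R4 [red(z) -> small(z)]; R5 [stale(z) AND penguin(z) -> closed(z)]. ⇒ new: small(z), closed(z).
[2] R6 [closed(z) AND hot(z) -> has_feathers(z)]. ⇒ new: has_feathers(z).
[3] R2 [has_feathers(z) AND hot(z) -> flagged(z)]. ⇒ new: flagged(z).
[4] R3 [flagged(z) AND penguin(z) -> swims(z)]. ⇒ new: swims(z).
swims(z) first appears in round 4.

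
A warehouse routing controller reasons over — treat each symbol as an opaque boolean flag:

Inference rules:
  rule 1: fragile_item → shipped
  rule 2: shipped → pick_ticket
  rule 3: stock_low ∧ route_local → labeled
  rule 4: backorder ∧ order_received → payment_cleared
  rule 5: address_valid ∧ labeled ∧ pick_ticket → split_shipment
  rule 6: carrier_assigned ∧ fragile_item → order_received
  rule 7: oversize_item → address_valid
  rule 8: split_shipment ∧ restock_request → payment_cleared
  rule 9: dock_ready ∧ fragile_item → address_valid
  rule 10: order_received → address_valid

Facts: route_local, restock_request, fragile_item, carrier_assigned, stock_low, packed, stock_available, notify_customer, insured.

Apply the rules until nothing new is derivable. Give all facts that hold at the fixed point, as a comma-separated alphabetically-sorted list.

[1] rule 1 [fragile_item → shipped]; rule 3 [stock_low ∧ route_local → labeled]; rule 6 [carrier_assigned ∧ fragile_item → order_received]. ⇒ new: shipped, labeled, order_received.
[2] rule 2 [shipped → pick_ticket]; rule 10 [order_received → address_valid]. ⇒ new: pick_ticket, address_valid.
[3] rule 5 [address_valid ∧ labeled ∧ pick_ticket → split_shipment]. ⇒ new: split_shipment.
[4] rule 8 [split_shipment ∧ restock_request → payment_cleared]. ⇒ new: payment_cleared.

address_valid, carrier_assigned, fragile_item, insured, labeled, notify_customer, order_received, packed, payment_cleared, pick_ticket, restock_request, route_local, shipped, split_shipment, stock_available, stock_low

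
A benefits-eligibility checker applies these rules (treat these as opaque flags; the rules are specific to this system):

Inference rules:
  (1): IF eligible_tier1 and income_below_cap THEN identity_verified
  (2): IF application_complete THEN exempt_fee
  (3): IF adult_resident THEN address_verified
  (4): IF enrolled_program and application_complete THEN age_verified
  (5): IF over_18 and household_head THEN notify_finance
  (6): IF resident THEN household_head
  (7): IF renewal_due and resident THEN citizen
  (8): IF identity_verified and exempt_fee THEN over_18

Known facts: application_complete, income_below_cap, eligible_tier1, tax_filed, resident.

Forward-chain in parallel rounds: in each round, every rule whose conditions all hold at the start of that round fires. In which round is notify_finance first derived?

3

Round 1: (1) [IF eligible_tier1 and income_below_cap THEN identity_verified]; (2) [IF application_complete THEN exempt_fee]; (6) [IF resident THEN household_head]. Adds identity_verified, exempt_fee, household_head.
Round 2: (8) [IF identity_verified and exempt_fee THEN over_18]. Adds over_18.
Round 3: (5) [IF over_18 and household_head THEN notify_finance]. Adds notify_finance.
notify_finance first appears in round 3.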